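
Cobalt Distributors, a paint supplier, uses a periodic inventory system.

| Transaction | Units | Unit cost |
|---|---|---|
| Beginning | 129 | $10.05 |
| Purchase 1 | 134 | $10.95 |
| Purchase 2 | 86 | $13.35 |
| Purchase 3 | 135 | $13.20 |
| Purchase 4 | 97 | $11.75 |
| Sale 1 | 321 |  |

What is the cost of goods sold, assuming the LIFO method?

Sale 1 (321) [LIFO — newest first]: 97 @ $11.75 + 135 @ $13.20 + 86 @ $13.35 + 3 @ $10.95 = $4,102.70
Ending inventory: 129 @ $10.05 + 131 @ $10.95 = $2,730.90
Check: goods available $6,833.60 = COGS $4,102.70 + ending $2,730.90

COGS = $4,102.70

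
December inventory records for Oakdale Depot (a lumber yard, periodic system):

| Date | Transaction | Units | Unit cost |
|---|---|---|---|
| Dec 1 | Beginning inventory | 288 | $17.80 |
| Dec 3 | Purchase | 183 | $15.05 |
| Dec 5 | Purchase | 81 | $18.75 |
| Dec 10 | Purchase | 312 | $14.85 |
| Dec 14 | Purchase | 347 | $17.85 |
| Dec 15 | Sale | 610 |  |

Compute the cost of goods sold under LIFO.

Dec 15, 610 sold [LIFO — newest first]: 347 @ $17.85 + 263 @ $14.85 = $10,099.50
Ending inventory: 288 @ $17.80 + 183 @ $15.05 + 81 @ $18.75 + 49 @ $14.85 = $10,126.95
Check: goods available $20,226.45 = COGS $10,099.50 + ending $10,126.95

COGS = $10,099.50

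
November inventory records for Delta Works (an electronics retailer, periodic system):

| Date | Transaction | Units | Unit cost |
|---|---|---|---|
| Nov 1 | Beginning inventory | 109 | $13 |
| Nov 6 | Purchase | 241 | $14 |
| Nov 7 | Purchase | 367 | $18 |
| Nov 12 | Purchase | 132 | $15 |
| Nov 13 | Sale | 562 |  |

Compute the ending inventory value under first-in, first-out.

Ending inventory = $4,770

Nov 13, 562 sold [FIFO — oldest first]: 109 @ $13 + 241 @ $14 + 212 @ $18 = $8,607
Ending inventory: 155 @ $18 + 132 @ $15 = $4,770
Check: goods available $13,377 = COGS $8,607 + ending $4,770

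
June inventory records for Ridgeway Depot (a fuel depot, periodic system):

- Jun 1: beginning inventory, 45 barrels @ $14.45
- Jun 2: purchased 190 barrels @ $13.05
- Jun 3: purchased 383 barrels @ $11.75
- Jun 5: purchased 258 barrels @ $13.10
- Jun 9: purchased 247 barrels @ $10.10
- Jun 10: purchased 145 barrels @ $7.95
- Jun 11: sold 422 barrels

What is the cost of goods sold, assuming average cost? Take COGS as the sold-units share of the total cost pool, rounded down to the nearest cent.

Jun 11, sell 422: 422/1268 × $14,657.25 → $4,878.04
Ending inventory (cost pool remaining) = $9,779.21

COGS = $4,878.04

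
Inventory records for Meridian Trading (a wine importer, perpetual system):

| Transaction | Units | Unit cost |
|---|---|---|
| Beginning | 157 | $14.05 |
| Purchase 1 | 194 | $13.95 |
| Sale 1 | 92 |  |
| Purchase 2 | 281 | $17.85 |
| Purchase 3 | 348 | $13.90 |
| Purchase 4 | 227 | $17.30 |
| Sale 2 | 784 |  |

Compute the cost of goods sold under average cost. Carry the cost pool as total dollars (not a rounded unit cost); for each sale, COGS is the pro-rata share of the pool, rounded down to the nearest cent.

After Beginning: 157 on hand, pool $2,205.85 (≈ $14.0500 each)
After Purchase 1: 351 on hand, pool $4,912.15 (≈ $13.9947 each)
Sale 1, sell 92: 92/351 × $4,912.15 → $1,287.51
After Purchase 2: 540 on hand, pool $8,640.49 (≈ $16.0009 each)
After Purchase 3: 888 on hand, pool $13,477.69 (≈ $15.1776 each)
After Purchase 4: 1115 on hand, pool $17,404.79 (≈ $15.6097 each)
Sale 2, sell 784: 784/1115 × $17,404.79 → $12,237.98
Total COGS = $1,287.51 + $12,237.98 = $13,525.49
Ending inventory (cost pool remaining) = $5,166.81

COGS = $13,525.49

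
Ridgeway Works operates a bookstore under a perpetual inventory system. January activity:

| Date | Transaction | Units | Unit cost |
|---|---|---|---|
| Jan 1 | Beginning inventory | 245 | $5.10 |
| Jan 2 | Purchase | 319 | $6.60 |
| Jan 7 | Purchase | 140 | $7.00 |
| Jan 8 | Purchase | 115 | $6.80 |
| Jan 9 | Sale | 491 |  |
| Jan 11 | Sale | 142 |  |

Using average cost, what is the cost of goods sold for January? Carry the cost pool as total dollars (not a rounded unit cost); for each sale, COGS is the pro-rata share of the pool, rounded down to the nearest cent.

COGS = $3,954.81

After Jan 1: 245 on hand, pool $1,249.50 (≈ $5.1000 each)
After Jan 2: 564 on hand, pool $3,354.90 (≈ $5.9484 each)
After Jan 7: 704 on hand, pool $4,334.90 (≈ $6.1575 each)
After Jan 8: 819 on hand, pool $5,116.90 (≈ $6.2477 each)
Jan 9, sell 491: 491/819 × $5,116.90 → $3,067.64
Jan 11, sell 142: 142/328 × $2,049.26 → $887.17
Total COGS = $3,067.64 + $887.17 = $3,954.81
Ending inventory (cost pool remaining) = $1,162.09
Check: goods available $5,116.90 = COGS $3,954.81 + ending $1,162.09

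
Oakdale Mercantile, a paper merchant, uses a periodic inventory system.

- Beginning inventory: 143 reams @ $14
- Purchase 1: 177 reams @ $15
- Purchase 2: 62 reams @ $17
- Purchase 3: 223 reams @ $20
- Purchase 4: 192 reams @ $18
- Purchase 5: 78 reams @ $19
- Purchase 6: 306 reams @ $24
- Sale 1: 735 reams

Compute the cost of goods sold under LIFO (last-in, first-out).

COGS = $15,462

Sale 1 (735) [LIFO — newest first]: 306 @ $24 + 78 @ $19 + 192 @ $18 + 159 @ $20 = $15,462
Ending inventory: 143 @ $14 + 177 @ $15 + 62 @ $17 + 64 @ $20 = $6,991
Check: goods available $22,453 = COGS $15,462 + ending $6,991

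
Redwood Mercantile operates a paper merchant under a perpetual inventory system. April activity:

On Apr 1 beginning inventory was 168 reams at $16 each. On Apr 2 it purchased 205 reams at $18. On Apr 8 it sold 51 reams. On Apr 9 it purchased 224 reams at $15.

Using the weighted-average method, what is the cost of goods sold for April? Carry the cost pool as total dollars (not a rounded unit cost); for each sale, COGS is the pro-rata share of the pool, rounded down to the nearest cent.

After Apr 1: 168 on hand, pool $2,688.00 (≈ $16.0000 each)
After Apr 2: 373 on hand, pool $6,378.00 (≈ $17.0992 each)
Apr 8, sell 51: 51/373 × $6,378.00 → $872.05
After Apr 9: 546 on hand, pool $8,865.95 (≈ $16.2380 each)
Ending inventory (cost pool remaining) = $8,865.95

COGS = $872.05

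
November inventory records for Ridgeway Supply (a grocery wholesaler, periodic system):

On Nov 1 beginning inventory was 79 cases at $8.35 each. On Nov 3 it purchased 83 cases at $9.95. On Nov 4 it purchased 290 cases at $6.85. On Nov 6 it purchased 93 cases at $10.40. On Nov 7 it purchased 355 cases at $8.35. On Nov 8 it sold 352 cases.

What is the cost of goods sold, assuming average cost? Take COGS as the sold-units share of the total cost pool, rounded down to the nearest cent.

COGS = $2,895.57

Nov 8, sell 352: 352/900 × $7,403.45 → $2,895.57
Ending inventory (cost pool remaining) = $4,507.88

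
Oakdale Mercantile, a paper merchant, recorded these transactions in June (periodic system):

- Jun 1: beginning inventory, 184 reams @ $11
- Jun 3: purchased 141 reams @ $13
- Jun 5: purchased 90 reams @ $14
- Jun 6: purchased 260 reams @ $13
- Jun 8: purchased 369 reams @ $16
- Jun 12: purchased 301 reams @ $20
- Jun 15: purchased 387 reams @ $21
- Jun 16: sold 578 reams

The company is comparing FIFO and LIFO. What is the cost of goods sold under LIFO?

FIFO COGS: 184 @ $11 + 141 @ $13 + 90 @ $14 + 163 @ $13 = $7,236
LIFO COGS: 387 @ $21 + 191 @ $20 = $11,947

COGS = $11,947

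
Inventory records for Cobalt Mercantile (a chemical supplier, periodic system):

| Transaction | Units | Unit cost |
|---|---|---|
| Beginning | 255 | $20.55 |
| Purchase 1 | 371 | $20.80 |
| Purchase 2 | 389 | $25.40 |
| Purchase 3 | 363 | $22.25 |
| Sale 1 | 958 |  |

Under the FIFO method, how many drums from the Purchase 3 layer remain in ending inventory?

363

Sale 1 (958) [FIFO — oldest first]: 255 @ $20.55 + 371 @ $20.80 + 332 @ $25.40 = $21,389.85
Ending inventory: 57 @ $25.40 + 363 @ $22.25 = $9,524.55
Check: goods available $30,914.40 = COGS $21,389.85 + ending $9,524.55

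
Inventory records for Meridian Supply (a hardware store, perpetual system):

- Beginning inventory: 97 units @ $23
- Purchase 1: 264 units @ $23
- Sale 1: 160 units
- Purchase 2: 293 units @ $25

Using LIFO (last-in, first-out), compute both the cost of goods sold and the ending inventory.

Sale 1 (160) [LIFO — newest first]: 160 @ $23 = $3,680
Ending inventory: 97 @ $23 + 104 @ $23 + 293 @ $25 = $11,948
Check: goods available $15,628 = COGS $3,680 + ending $11,948

COGS = $3,680; ending inventory = $11,948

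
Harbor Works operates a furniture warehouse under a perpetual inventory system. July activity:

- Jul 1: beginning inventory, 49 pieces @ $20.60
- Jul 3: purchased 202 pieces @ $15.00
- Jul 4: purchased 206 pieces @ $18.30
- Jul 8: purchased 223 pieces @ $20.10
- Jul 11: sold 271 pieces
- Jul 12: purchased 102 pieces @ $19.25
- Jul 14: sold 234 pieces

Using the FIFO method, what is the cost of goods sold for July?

Jul 11, 271 sold [FIFO — oldest first]: 49 @ $20.60 + 202 @ $15.00 + 20 @ $18.30 = $4,405.40
Jul 14, 234 sold [FIFO — oldest first]: 186 @ $18.30 + 48 @ $20.10 = $4,368.60
Total COGS = $4,405.40 + $4,368.60 = $8,774.00
Ending inventory: 175 @ $20.10 + 102 @ $19.25 = $5,481.00
Check: goods available $14,255.00 = COGS $8,774.00 + ending $5,481.00

COGS = $8,774.00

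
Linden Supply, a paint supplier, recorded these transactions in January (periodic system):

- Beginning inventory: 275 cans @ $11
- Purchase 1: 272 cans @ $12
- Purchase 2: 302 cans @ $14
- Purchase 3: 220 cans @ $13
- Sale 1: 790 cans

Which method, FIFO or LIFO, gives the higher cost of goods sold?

LIFO

FIFO COGS: 275 @ $11 + 272 @ $12 + 243 @ $14 = $9,691
LIFO COGS: 220 @ $13 + 302 @ $14 + 268 @ $12 = $10,304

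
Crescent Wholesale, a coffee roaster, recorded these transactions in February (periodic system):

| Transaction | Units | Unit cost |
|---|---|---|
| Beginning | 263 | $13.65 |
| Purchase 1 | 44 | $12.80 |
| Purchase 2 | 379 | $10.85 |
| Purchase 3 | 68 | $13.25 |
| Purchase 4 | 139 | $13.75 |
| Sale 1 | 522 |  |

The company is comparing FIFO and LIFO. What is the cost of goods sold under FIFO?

FIFO COGS: 263 @ $13.65 + 44 @ $12.80 + 215 @ $10.85 = $6,485.90
LIFO COGS: 139 @ $13.75 + 68 @ $13.25 + 315 @ $10.85 = $6,230.00

COGS = $6,485.90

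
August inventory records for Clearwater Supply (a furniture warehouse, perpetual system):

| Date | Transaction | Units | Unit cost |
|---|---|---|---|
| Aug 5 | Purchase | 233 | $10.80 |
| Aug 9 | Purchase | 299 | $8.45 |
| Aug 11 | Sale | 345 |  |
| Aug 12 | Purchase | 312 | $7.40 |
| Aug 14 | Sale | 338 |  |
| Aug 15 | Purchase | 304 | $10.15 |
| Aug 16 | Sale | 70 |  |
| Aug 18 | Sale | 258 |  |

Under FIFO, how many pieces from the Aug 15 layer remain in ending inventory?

137

Aug 11, 345 sold [FIFO — oldest first]: 233 @ $10.80 + 112 @ $8.45 = $3,462.80
Aug 14, 338 sold [FIFO — oldest first]: 187 @ $8.45 + 151 @ $7.40 = $2,697.55
Aug 16, 70 sold [FIFO — oldest first]: 70 @ $7.40 = $518.00
Aug 18, 258 sold [FIFO — oldest first]: 91 @ $7.40 + 167 @ $10.15 = $2,368.45
Total COGS = $3,462.80 + $2,697.55 + $518.00 + $2,368.45 = $9,046.80
Ending inventory: 137 @ $10.15 = $1,390.55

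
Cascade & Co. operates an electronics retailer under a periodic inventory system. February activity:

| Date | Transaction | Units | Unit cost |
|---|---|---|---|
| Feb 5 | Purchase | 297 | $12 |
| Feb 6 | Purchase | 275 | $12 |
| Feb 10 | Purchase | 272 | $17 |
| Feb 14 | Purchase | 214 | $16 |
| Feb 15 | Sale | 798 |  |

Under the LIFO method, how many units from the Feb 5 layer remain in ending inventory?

Feb 15, 798 sold [LIFO — newest first]: 214 @ $16 + 272 @ $17 + 275 @ $12 + 37 @ $12 = $11,792
Ending inventory: 260 @ $12 = $3,120
Check: goods available $14,912 = COGS $11,792 + ending $3,120

260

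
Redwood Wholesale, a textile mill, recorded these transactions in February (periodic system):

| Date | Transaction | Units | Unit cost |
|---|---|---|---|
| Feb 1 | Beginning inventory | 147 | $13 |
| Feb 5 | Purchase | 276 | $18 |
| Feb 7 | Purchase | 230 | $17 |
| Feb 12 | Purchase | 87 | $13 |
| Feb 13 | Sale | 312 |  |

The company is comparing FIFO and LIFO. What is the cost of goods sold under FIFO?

FIFO COGS: 147 @ $13 + 165 @ $18 = $4,881
LIFO COGS: 87 @ $13 + 225 @ $17 = $4,956

COGS = $4,881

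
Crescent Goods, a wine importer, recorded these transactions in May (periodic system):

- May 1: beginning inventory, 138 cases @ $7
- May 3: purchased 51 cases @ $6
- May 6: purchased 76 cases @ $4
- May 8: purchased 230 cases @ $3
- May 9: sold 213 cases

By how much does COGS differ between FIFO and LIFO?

$729

FIFO COGS: 138 @ $7 + 51 @ $6 + 24 @ $4 = $1,368
LIFO COGS: 213 @ $3 = $639
Difference = |$1,368 − $639| = $729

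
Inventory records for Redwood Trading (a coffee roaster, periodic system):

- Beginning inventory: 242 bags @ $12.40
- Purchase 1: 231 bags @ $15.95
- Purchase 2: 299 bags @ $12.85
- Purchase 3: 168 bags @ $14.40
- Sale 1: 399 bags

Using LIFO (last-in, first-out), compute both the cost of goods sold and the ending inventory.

COGS = $5,387.55; ending inventory = $7,559.05

Sale 1 (399) [LIFO — newest first]: 168 @ $14.40 + 231 @ $12.85 = $5,387.55
Ending inventory: 242 @ $12.40 + 231 @ $15.95 + 68 @ $12.85 = $7,559.05
Check: goods available $12,946.60 = COGS $5,387.55 + ending $7,559.05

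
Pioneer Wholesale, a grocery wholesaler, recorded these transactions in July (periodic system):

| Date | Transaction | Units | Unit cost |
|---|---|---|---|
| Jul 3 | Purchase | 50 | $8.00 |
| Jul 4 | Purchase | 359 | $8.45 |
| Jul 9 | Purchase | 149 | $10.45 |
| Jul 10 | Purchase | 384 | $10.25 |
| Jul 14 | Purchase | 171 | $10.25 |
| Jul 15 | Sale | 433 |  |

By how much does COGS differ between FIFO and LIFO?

$753.90

FIFO COGS: 50 @ $8.00 + 359 @ $8.45 + 24 @ $10.45 = $3,684.35
LIFO COGS: 171 @ $10.25 + 262 @ $10.25 = $4,438.25
Difference = |$3,684.35 − $4,438.25| = $753.90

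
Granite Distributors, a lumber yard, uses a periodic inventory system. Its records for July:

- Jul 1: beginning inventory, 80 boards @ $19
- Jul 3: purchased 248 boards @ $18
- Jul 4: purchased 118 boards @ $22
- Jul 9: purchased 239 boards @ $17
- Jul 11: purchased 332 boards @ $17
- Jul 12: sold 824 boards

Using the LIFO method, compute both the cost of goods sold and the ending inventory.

Jul 12, 824 sold [LIFO — newest first]: 332 @ $17 + 239 @ $17 + 118 @ $22 + 135 @ $18 = $14,733
Ending inventory: 80 @ $19 + 113 @ $18 = $3,554
Check: goods available $18,287 = COGS $14,733 + ending $3,554

COGS = $14,733; ending inventory = $3,554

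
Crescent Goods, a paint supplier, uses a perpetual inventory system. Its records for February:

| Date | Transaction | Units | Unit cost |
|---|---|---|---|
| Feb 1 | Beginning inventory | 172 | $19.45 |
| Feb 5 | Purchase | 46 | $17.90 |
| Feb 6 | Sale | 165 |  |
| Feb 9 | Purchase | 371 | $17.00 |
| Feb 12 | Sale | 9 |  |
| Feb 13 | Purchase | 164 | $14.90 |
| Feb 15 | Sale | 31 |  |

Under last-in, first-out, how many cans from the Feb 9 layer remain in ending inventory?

Feb 6, 165 sold [LIFO — newest first]: 46 @ $17.90 + 119 @ $19.45 = $3,137.95
Feb 12, 9 sold [LIFO — newest first]: 9 @ $17.00 = $153.00
Feb 15, 31 sold [LIFO — newest first]: 31 @ $14.90 = $461.90
Total COGS = $3,137.95 + $153.00 + $461.90 = $3,752.85
Ending inventory: 53 @ $19.45 + 362 @ $17.00 + 133 @ $14.90 = $9,166.55

362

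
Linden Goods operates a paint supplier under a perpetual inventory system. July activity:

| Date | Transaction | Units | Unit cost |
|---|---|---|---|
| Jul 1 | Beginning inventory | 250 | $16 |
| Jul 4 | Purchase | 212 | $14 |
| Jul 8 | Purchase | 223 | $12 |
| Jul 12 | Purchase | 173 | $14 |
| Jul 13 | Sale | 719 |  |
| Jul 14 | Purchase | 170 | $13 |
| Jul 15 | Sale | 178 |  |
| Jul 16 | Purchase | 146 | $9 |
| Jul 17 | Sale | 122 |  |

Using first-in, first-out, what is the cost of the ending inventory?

Jul 13, 719 sold [FIFO — oldest first]: 250 @ $16 + 212 @ $14 + 223 @ $12 + 34 @ $14 = $10,120
Jul 15, 178 sold [FIFO — oldest first]: 139 @ $14 + 39 @ $13 = $2,453
Jul 17, 122 sold [FIFO — oldest first]: 122 @ $13 = $1,586
Total COGS = $10,120 + $2,453 + $1,586 = $14,159
Ending inventory: 9 @ $13 + 146 @ $9 = $1,431

Ending inventory = $1,431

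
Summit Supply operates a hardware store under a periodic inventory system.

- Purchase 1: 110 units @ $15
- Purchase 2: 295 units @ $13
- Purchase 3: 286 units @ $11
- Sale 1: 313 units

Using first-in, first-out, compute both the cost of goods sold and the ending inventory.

Sale 1 (313) [FIFO — oldest first]: 110 @ $15 + 203 @ $13 = $4,289
Ending inventory: 92 @ $13 + 286 @ $11 = $4,342
Check: goods available $8,631 = COGS $4,289 + ending $4,342

COGS = $4,289; ending inventory = $4,342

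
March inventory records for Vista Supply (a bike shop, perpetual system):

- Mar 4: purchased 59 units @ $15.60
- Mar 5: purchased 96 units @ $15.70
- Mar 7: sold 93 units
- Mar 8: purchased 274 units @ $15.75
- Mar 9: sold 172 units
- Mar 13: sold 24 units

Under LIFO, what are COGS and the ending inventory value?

COGS = $4,547.10; ending inventory = $2,196.00

Mar 7, 93 sold [LIFO — newest first]: 93 @ $15.70 = $1,460.10
Mar 9, 172 sold [LIFO — newest first]: 172 @ $15.75 = $2,709.00
Mar 13, 24 sold [LIFO — newest first]: 24 @ $15.75 = $378.00
Total COGS = $1,460.10 + $2,709.00 + $378.00 = $4,547.10
Ending inventory: 59 @ $15.60 + 3 @ $15.70 + 78 @ $15.75 = $2,196.00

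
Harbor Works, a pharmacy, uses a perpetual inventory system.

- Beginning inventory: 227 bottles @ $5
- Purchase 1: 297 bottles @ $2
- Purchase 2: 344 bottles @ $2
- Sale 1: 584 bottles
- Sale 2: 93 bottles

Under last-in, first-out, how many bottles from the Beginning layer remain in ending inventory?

Sale 1 (584) [LIFO — newest first]: 344 @ $2 + 240 @ $2 = $1,168
Sale 2 (93) [LIFO — newest first]: 57 @ $2 + 36 @ $5 = $294
Total COGS = $1,168 + $294 = $1,462
Ending inventory: 191 @ $5 = $955
Check: goods available $2,417 = COGS $1,462 + ending $955

191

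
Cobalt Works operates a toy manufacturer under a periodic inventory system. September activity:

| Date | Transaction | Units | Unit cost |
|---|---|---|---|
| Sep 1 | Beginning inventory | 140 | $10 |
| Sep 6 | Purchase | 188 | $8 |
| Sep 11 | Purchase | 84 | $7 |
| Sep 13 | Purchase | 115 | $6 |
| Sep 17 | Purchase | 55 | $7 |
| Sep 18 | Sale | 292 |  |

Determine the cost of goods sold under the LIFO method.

Sep 18, 292 sold [LIFO — newest first]: 55 @ $7 + 115 @ $6 + 84 @ $7 + 38 @ $8 = $1,967
Ending inventory: 140 @ $10 + 150 @ $8 = $2,600

COGS = $1,967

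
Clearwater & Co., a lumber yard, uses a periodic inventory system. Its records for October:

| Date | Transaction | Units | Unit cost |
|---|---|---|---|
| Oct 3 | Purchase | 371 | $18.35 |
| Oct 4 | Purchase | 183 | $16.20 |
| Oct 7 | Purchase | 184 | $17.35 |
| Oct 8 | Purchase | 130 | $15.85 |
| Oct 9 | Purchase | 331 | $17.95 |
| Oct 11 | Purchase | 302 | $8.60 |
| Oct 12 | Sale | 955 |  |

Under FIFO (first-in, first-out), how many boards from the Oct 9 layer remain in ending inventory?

Oct 12, 955 sold [FIFO — oldest first]: 371 @ $18.35 + 183 @ $16.20 + 184 @ $17.35 + 130 @ $15.85 + 87 @ $17.95 = $16,587.00
Ending inventory: 244 @ $17.95 + 302 @ $8.60 = $6,977.00

244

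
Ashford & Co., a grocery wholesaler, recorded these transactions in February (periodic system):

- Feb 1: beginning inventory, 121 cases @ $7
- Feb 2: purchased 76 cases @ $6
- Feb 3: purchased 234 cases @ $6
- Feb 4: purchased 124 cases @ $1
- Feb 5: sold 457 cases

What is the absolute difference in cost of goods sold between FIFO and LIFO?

FIFO COGS: 121 @ $7 + 76 @ $6 + 234 @ $6 + 26 @ $1 = $2,733
LIFO COGS: 124 @ $1 + 234 @ $6 + 76 @ $6 + 23 @ $7 = $2,145
Difference = |$2,733 − $2,145| = $588

$588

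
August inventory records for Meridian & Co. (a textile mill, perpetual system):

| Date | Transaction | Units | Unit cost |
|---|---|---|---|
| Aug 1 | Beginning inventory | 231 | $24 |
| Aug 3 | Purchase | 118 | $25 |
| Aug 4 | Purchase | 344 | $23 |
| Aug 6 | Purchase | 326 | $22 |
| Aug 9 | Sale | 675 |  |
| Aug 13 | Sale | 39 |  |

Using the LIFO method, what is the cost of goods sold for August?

Aug 9, 675 sold [LIFO — newest first]: 326 @ $22 + 344 @ $23 + 5 @ $25 = $15,209
Aug 13, 39 sold [LIFO — newest first]: 39 @ $25 = $975
Total COGS = $15,209 + $975 = $16,184
Ending inventory: 231 @ $24 + 74 @ $25 = $7,394

COGS = $16,184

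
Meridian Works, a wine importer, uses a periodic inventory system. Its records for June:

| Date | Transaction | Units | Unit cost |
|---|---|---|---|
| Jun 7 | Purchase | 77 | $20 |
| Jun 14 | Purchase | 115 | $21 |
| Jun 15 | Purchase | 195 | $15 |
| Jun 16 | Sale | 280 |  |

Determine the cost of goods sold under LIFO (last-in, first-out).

COGS = $4,710

Jun 16, 280 sold [LIFO — newest first]: 195 @ $15 + 85 @ $21 = $4,710
Ending inventory: 77 @ $20 + 30 @ $21 = $2,170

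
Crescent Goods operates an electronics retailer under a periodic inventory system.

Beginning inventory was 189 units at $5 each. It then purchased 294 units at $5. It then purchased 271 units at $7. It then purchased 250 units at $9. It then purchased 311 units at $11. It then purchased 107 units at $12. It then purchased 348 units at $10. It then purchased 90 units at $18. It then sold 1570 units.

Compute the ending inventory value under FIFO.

Ending inventory = $3,620

Sale 1 (1570) [FIFO — oldest first]: 189 @ $5 + 294 @ $5 + 271 @ $7 + 250 @ $9 + 311 @ $11 + 107 @ $12 + 148 @ $10 = $12,747
Ending inventory: 200 @ $10 + 90 @ $18 = $3,620
Check: goods available $16,367 = COGS $12,747 + ending $3,620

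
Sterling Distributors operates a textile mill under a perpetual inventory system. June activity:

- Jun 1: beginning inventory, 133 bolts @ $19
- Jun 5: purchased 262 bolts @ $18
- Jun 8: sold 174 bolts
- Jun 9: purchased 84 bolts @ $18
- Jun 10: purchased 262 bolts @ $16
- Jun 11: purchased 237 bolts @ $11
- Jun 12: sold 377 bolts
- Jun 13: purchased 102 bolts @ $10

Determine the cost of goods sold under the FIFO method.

Jun 8, 174 sold [FIFO — oldest first]: 133 @ $19 + 41 @ $18 = $3,265
Jun 12, 377 sold [FIFO — oldest first]: 221 @ $18 + 84 @ $18 + 72 @ $16 = $6,642
Total COGS = $3,265 + $6,642 = $9,907
Ending inventory: 190 @ $16 + 237 @ $11 + 102 @ $10 = $6,667

COGS = $9,907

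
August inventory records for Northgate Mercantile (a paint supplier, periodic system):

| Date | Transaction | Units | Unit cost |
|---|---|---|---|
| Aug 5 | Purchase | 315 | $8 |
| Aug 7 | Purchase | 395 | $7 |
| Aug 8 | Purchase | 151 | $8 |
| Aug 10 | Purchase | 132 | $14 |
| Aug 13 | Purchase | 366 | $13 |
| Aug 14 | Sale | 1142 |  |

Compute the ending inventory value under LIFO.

Ending inventory = $1,736

Aug 14, 1142 sold [LIFO — newest first]: 366 @ $13 + 132 @ $14 + 151 @ $8 + 395 @ $7 + 98 @ $8 = $11,363
Ending inventory: 217 @ $8 = $1,736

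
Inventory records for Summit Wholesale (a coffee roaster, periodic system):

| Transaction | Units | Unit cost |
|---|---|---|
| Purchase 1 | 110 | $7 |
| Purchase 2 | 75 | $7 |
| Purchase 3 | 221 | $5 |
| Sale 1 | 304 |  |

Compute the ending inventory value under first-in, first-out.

Sale 1 (304) [FIFO — oldest first]: 110 @ $7 + 75 @ $7 + 119 @ $5 = $1,890
Ending inventory: 102 @ $5 = $510

Ending inventory = $510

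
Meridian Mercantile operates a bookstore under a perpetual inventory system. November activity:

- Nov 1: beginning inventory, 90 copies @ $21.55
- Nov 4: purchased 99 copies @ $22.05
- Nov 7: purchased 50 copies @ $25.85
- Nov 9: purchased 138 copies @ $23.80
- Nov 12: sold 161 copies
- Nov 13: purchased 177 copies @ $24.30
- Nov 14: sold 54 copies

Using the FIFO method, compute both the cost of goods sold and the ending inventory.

COGS = $4,794.55; ending inventory = $8,205.90

Nov 12, 161 sold [FIFO — oldest first]: 90 @ $21.55 + 71 @ $22.05 = $3,505.05
Nov 14, 54 sold [FIFO — oldest first]: 28 @ $22.05 + 26 @ $25.85 = $1,289.50
Total COGS = $3,505.05 + $1,289.50 = $4,794.55
Ending inventory: 24 @ $25.85 + 138 @ $23.80 + 177 @ $24.30 = $8,205.90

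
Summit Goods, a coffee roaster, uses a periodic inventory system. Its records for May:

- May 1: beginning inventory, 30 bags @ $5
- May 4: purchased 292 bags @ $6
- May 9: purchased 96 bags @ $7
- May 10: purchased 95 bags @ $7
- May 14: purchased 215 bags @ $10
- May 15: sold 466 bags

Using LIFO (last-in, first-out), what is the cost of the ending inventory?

May 15, 466 sold [LIFO — newest first]: 215 @ $10 + 95 @ $7 + 96 @ $7 + 60 @ $6 = $3,847
Ending inventory: 30 @ $5 + 232 @ $6 = $1,542

Ending inventory = $1,542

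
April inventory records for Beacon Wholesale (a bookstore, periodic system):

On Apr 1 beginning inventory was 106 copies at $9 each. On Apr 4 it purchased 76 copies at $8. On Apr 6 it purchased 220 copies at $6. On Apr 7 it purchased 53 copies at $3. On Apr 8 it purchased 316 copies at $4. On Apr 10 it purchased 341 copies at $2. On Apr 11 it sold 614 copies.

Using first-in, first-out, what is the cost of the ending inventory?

Ending inventory = $1,310

Apr 11, 614 sold [FIFO — oldest first]: 106 @ $9 + 76 @ $8 + 220 @ $6 + 53 @ $3 + 159 @ $4 = $3,677
Ending inventory: 157 @ $4 + 341 @ $2 = $1,310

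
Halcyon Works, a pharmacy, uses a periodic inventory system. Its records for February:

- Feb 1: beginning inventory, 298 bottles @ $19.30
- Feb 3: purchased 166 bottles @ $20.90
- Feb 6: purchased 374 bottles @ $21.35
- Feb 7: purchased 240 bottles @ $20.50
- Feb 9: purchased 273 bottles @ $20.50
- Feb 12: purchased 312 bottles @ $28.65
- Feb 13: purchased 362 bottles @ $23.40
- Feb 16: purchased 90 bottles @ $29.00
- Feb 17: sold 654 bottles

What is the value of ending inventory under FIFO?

Feb 17, 654 sold [FIFO — oldest first]: 298 @ $19.30 + 166 @ $20.90 + 190 @ $21.35 = $13,277.30
Ending inventory: 184 @ $21.35 + 240 @ $20.50 + 273 @ $20.50 + 312 @ $28.65 + 362 @ $23.40 + 90 @ $29.00 = $34,464.50

Ending inventory = $34,464.50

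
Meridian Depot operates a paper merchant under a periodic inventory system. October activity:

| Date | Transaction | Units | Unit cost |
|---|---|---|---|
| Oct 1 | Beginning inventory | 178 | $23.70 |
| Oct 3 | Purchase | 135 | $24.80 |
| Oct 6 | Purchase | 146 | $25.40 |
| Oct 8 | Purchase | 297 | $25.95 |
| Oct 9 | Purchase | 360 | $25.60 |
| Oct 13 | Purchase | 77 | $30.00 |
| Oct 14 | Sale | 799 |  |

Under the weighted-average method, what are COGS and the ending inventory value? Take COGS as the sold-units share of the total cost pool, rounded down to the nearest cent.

COGS = $20,432.53; ending inventory = $10,075.62

Oct 14, sell 799: 799/1193 × $30,508.15 → $20,432.53
Ending inventory (cost pool remaining) = $10,075.62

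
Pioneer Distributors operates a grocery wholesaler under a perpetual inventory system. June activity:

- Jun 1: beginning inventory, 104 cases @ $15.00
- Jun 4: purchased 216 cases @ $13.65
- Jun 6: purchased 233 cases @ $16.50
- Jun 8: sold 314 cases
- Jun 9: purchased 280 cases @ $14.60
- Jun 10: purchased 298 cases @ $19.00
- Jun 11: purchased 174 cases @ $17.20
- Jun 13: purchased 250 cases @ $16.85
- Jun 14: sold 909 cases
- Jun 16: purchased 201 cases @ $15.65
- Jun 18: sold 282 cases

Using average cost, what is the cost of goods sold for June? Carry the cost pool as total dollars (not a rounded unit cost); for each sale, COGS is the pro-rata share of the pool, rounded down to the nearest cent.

COGS = $24,381.61

After Jun 1: 104 on hand, pool $1,560.00 (≈ $15.0000 each)
After Jun 4: 320 on hand, pool $4,508.40 (≈ $14.0887 each)
After Jun 6: 553 on hand, pool $8,352.90 (≈ $15.1047 each)
Jun 8, sell 314: 314/553 × $8,352.90 → $4,742.87
After Jun 9: 519 on hand, pool $7,698.03 (≈ $14.8324 each)
After Jun 10: 817 on hand, pool $13,360.03 (≈ $16.3525 each)
After Jun 11: 991 on hand, pool $16,352.83 (≈ $16.5013 each)
After Jun 13: 1241 on hand, pool $20,565.33 (≈ $16.5716 each)
Jun 14, sell 909: 909/1241 × $20,565.33 → $15,063.56
After Jun 16: 533 on hand, pool $8,647.42 (≈ $16.2241 each)
Jun 18, sell 282: 282/533 × $8,647.42 → $4,575.18
Total COGS = $4,742.87 + $15,063.56 + $4,575.18 = $24,381.61
Ending inventory (cost pool remaining) = $4,072.24
Check: goods available $28,453.85 = COGS $24,381.61 + ending $4,072.24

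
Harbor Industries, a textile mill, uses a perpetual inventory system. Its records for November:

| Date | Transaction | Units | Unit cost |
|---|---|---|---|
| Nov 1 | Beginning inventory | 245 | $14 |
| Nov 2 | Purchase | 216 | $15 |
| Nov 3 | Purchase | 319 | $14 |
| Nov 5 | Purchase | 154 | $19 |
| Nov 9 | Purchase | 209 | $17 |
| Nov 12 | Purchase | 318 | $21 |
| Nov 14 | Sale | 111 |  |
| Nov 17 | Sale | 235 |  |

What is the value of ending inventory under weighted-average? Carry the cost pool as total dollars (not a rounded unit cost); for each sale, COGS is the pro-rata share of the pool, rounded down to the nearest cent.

After Nov 1: 245 on hand, pool $3,430.00 (≈ $14.0000 each)
After Nov 2: 461 on hand, pool $6,670.00 (≈ $14.4685 each)
After Nov 3: 780 on hand, pool $11,136.00 (≈ $14.2769 each)
After Nov 5: 934 on hand, pool $14,062.00 (≈ $15.0557 each)
After Nov 9: 1143 on hand, pool $17,615.00 (≈ $15.4112 each)
After Nov 12: 1461 on hand, pool $24,293.00 (≈ $16.6277 each)
Nov 14, sell 111: 111/1461 × $24,293.00 → $1,845.66
Nov 17, sell 235: 235/1350 × $22,447.34 → $3,907.49
Total COGS = $1,845.66 + $3,907.49 = $5,753.15
Ending inventory (cost pool remaining) = $18,539.85
Check: goods available $24,293.00 = COGS $5,753.15 + ending $18,539.85

Ending inventory = $18,539.85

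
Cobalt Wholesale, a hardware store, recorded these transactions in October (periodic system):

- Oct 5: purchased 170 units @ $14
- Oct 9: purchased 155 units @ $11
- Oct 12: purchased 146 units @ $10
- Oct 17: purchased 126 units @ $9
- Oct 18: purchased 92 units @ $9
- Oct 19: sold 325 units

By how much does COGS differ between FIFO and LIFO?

$1,053

FIFO COGS: 170 @ $14 + 155 @ $11 = $4,085
LIFO COGS: 92 @ $9 + 126 @ $9 + 107 @ $10 = $3,032
Difference = |$4,085 − $3,032| = $1,053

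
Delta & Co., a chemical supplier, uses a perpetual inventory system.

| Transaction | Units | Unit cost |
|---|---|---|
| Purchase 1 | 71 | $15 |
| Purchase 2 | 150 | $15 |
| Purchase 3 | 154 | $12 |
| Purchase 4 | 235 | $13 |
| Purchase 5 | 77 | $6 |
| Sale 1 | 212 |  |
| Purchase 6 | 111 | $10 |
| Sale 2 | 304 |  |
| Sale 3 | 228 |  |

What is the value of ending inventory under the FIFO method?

Ending inventory = $540

Sale 1 (212) [FIFO — oldest first]: 71 @ $15 + 141 @ $15 = $3,180
Sale 2 (304) [FIFO — oldest first]: 9 @ $15 + 154 @ $12 + 141 @ $13 = $3,816
Sale 3 (228) [FIFO — oldest first]: 94 @ $13 + 77 @ $6 + 57 @ $10 = $2,254
Total COGS = $3,180 + $3,816 + $2,254 = $9,250
Ending inventory: 54 @ $10 = $540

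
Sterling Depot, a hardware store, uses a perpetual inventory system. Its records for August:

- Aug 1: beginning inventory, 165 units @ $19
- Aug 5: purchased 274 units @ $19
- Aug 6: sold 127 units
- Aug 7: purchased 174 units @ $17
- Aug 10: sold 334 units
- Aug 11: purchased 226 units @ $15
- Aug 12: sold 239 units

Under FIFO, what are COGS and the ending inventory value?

Aug 6, 127 sold [FIFO — oldest first]: 127 @ $19 = $2,413
Aug 10, 334 sold [FIFO — oldest first]: 38 @ $19 + 274 @ $19 + 22 @ $17 = $6,302
Aug 12, 239 sold [FIFO — oldest first]: 152 @ $17 + 87 @ $15 = $3,889
Total COGS = $2,413 + $6,302 + $3,889 = $12,604
Ending inventory: 139 @ $15 = $2,085

COGS = $12,604; ending inventory = $2,085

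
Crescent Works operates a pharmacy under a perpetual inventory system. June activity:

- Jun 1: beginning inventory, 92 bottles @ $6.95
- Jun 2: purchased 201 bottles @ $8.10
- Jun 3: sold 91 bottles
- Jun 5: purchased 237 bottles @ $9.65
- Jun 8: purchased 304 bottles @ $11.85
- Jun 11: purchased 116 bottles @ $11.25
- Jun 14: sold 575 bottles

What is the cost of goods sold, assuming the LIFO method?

COGS = $7,140.25

Jun 3, 91 sold [LIFO — newest first]: 91 @ $8.10 = $737.10
Jun 14, 575 sold [LIFO — newest first]: 116 @ $11.25 + 304 @ $11.85 + 155 @ $9.65 = $6,403.15
Total COGS = $737.10 + $6,403.15 = $7,140.25
Ending inventory: 92 @ $6.95 + 110 @ $8.10 + 82 @ $9.65 = $2,321.70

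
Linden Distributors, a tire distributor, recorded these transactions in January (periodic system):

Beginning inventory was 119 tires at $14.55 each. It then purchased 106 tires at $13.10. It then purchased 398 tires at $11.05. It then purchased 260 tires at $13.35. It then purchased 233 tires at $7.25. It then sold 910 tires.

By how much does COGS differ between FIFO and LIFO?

$1,377.65

FIFO COGS: 119 @ $14.55 + 106 @ $13.10 + 398 @ $11.05 + 260 @ $13.35 + 27 @ $7.25 = $11,184.70
LIFO COGS: 233 @ $7.25 + 260 @ $13.35 + 398 @ $11.05 + 19 @ $13.10 = $9,807.05
Difference = |$11,184.70 − $9,807.05| = $1,377.65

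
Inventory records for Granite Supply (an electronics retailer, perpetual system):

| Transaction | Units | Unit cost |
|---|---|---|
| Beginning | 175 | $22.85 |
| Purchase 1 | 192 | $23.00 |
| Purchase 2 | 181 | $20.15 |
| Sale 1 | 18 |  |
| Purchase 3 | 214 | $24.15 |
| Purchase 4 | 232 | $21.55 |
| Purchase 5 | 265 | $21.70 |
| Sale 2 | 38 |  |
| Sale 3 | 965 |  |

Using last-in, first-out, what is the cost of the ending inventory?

Ending inventory = $5,447.75

Sale 1 (18) [LIFO — newest first]: 18 @ $20.15 = $362.70
Sale 2 (38) [LIFO — newest first]: 38 @ $21.70 = $824.60
Sale 3 (965) [LIFO — newest first]: 227 @ $21.70 + 232 @ $21.55 + 214 @ $24.15 + 163 @ $20.15 + 129 @ $23.00 = $21,345.05
Total COGS = $362.70 + $824.60 + $21,345.05 = $22,532.35
Ending inventory: 175 @ $22.85 + 63 @ $23.00 = $5,447.75
Check: goods available $27,980.10 = COGS $22,532.35 + ending $5,447.75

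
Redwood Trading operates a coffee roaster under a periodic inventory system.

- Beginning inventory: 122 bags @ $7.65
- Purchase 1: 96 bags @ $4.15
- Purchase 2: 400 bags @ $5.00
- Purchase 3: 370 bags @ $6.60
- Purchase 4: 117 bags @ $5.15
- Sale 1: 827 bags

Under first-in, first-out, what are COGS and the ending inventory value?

Sale 1 (827) [FIFO — oldest first]: 122 @ $7.65 + 96 @ $4.15 + 400 @ $5.00 + 209 @ $6.60 = $4,711.10
Ending inventory: 161 @ $6.60 + 117 @ $5.15 = $1,665.15
Check: goods available $6,376.25 = COGS $4,711.10 + ending $1,665.15

COGS = $4,711.10; ending inventory = $1,665.15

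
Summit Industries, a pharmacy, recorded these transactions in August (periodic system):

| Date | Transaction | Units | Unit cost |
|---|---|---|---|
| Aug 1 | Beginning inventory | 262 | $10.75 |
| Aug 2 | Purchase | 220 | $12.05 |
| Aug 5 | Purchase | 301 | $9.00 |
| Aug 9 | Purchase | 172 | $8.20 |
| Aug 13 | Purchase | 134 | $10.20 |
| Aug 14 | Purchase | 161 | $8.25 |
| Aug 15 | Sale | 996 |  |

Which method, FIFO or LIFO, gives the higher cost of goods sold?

FIFO

FIFO COGS: 262 @ $10.75 + 220 @ $12.05 + 301 @ $9.00 + 172 @ $8.20 + 41 @ $10.20 = $10,005.10
LIFO COGS: 161 @ $8.25 + 134 @ $10.20 + 172 @ $8.20 + 301 @ $9.00 + 220 @ $12.05 + 8 @ $10.75 = $9,551.45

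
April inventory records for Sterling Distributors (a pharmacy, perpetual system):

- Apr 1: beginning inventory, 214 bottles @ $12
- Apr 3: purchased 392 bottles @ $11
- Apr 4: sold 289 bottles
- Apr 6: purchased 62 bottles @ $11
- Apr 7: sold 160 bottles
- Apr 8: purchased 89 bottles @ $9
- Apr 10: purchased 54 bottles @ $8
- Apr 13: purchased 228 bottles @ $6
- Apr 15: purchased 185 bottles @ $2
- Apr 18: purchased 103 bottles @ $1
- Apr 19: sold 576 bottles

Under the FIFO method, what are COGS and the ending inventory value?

Apr 4, 289 sold [FIFO — oldest first]: 214 @ $12 + 75 @ $11 = $3,393
Apr 7, 160 sold [FIFO — oldest first]: 160 @ $11 = $1,760
Apr 19, 576 sold [FIFO — oldest first]: 157 @ $11 + 62 @ $11 + 89 @ $9 + 54 @ $8 + 214 @ $6 = $4,926
Total COGS = $3,393 + $1,760 + $4,926 = $10,079
Ending inventory: 14 @ $6 + 185 @ $2 + 103 @ $1 = $557

COGS = $10,079; ending inventory = $557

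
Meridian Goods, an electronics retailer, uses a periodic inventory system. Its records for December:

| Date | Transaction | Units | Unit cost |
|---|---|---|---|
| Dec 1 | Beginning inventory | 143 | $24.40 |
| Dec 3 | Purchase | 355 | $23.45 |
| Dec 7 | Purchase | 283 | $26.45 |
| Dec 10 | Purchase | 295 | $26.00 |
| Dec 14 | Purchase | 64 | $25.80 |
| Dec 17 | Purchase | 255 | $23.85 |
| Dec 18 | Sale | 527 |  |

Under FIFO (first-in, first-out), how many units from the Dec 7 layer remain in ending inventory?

Dec 18, 527 sold [FIFO — oldest first]: 143 @ $24.40 + 355 @ $23.45 + 29 @ $26.45 = $12,581.00
Ending inventory: 254 @ $26.45 + 295 @ $26.00 + 64 @ $25.80 + 255 @ $23.85 = $22,121.25
Check: goods available $34,702.25 = COGS $12,581.00 + ending $22,121.25

254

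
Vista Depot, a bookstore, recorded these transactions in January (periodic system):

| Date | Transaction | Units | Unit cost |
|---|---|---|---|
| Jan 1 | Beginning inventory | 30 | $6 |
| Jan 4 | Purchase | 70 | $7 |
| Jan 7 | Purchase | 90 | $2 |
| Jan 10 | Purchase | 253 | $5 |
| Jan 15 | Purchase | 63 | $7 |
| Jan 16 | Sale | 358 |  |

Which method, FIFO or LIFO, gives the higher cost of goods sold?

FIFO COGS: 30 @ $6 + 70 @ $7 + 90 @ $2 + 168 @ $5 = $1,690
LIFO COGS: 63 @ $7 + 253 @ $5 + 42 @ $2 = $1,790

LIFO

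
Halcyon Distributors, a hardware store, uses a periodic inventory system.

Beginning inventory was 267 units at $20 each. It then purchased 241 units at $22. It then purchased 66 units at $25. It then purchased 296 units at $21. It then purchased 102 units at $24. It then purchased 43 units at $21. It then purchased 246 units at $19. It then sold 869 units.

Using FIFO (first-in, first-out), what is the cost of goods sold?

COGS = $18,487

Sale 1 (869) [FIFO — oldest first]: 267 @ $20 + 241 @ $22 + 66 @ $25 + 295 @ $21 = $18,487
Ending inventory: 1 @ $21 + 102 @ $24 + 43 @ $21 + 246 @ $19 = $8,046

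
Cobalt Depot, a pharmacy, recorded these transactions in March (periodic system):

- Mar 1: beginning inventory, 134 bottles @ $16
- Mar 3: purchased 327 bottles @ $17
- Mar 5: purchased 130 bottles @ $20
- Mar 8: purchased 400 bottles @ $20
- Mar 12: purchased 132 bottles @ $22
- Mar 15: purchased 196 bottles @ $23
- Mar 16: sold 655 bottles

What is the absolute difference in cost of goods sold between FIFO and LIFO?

FIFO COGS: 134 @ $16 + 327 @ $17 + 130 @ $20 + 64 @ $20 = $11,583
LIFO COGS: 196 @ $23 + 132 @ $22 + 327 @ $20 = $13,952
Difference = |$11,583 − $13,952| = $2,369

$2,369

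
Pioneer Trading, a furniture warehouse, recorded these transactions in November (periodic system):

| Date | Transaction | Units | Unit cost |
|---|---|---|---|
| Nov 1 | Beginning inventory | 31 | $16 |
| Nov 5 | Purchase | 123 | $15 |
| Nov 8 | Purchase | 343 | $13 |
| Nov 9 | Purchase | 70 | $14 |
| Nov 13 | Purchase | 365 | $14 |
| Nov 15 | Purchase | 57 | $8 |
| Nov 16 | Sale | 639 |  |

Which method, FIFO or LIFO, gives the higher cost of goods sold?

FIFO

FIFO COGS: 31 @ $16 + 123 @ $15 + 343 @ $13 + 70 @ $14 + 72 @ $14 = $8,788
LIFO COGS: 57 @ $8 + 365 @ $14 + 70 @ $14 + 147 @ $13 = $8,457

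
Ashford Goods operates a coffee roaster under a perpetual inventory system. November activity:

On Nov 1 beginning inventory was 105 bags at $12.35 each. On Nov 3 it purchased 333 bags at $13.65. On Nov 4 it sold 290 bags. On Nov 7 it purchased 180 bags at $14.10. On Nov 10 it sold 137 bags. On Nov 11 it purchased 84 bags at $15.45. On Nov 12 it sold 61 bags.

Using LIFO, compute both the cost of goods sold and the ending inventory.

COGS = $6,832.65; ending inventory = $2,845.35

Nov 4, 290 sold [LIFO — newest first]: 290 @ $13.65 = $3,958.50
Nov 10, 137 sold [LIFO — newest first]: 137 @ $14.10 = $1,931.70
Nov 12, 61 sold [LIFO — newest first]: 61 @ $15.45 = $942.45
Total COGS = $3,958.50 + $1,931.70 + $942.45 = $6,832.65
Ending inventory: 105 @ $12.35 + 43 @ $13.65 + 43 @ $14.10 + 23 @ $15.45 = $2,845.35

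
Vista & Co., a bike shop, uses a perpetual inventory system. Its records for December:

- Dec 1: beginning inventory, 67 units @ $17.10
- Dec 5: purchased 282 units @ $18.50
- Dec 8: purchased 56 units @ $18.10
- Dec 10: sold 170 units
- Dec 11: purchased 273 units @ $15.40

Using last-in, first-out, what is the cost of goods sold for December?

COGS = $3,122.60

Dec 10, 170 sold [LIFO — newest first]: 56 @ $18.10 + 114 @ $18.50 = $3,122.60
Ending inventory: 67 @ $17.10 + 168 @ $18.50 + 273 @ $15.40 = $8,457.90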